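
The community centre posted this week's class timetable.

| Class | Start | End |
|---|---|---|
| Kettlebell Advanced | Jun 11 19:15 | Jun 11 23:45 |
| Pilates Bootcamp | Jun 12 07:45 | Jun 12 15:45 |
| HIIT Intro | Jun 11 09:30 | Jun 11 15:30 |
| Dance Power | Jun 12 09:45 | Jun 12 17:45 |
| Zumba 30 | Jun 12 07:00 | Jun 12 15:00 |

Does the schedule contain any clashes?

Sorted by start: HIIT Intro, Kettlebell Advanced, Zumba 30, Pilates Bootcamp, Dance Power.
Kettlebell Advanced starts after HIIT Intro ends, so nothing later overlaps HIIT Intro either.
Zumba 30 starts after Kettlebell Advanced ends, so nothing later overlaps Kettlebell Advanced either.
Pilates Bootcamp starts before Zumba 30 ends → Zumba 30 and Pilates Bootcamp overlap.
That's a conflict, so the schedule is not conflict-free.

Yes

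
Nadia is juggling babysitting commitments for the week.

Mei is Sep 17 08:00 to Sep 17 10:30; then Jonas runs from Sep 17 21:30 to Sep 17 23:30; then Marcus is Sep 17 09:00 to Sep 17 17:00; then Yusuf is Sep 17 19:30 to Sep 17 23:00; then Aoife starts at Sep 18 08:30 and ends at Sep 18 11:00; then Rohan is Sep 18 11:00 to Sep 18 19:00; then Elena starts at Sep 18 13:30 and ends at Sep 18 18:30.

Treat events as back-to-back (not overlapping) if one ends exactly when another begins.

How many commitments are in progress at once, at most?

2

Walk through starts and ends in time order (an end at T is processed before a start at T):
Sep 17 08:00 start Mei → 1
Sep 17 09:00 start Marcus → 2
Sep 17 10:30 end Mei → 1
Sep 17 17:00 end Marcus → 0
Sep 17 19:30 start Yusuf → 1
Sep 17 21:30 start Jonas → 2
Sep 17 23:00 end Yusuf → 1
Sep 17 23:30 end Jonas → 0
Sep 18 08:30 start Aoife → 1
Sep 18 11:00 end Aoife → 0
Sep 18 11:00 start Rohan → 1
Sep 18 13:30 start Elena → 2
Sep 18 18:30 end Elena → 1
Sep 18 19:00 end Rohan → 0
Peak is 2, at Sep 17 09:00 (Marcus, Mei).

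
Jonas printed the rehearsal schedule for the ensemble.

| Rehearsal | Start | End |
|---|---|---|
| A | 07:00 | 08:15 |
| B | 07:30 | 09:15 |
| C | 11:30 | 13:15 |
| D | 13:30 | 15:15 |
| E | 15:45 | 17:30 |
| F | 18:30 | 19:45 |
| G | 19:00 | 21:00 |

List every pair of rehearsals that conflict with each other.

A & B, F & G

Sorted by start: A, B, C, D, E, F, G.
B starts before A ends → A and B overlap.
C starts after A ends, so nothing later overlaps A either.
C starts after B ends, so nothing later overlaps B either.
D starts after C ends, so nothing later overlaps C either.
E starts after D ends, so nothing later overlaps D either.
F starts after E ends, so nothing later overlaps E either.
G starts before F ends → F and G overlap.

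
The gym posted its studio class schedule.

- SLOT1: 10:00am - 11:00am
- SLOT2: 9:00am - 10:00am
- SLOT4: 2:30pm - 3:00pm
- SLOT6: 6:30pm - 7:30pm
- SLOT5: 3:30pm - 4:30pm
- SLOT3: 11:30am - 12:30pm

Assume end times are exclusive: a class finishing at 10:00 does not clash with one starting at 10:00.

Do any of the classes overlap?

No

Sorted by start: SLOT2, SLOT1, SLOT3, SLOT4, SLOT5, SLOT6.
SLOT1 starts exactly when SLOT2 ends (back-to-back, no overlap), so nothing later overlaps SLOT2 either.
SLOT3 starts after SLOT1 ends, so nothing later overlaps SLOT1 either.
SLOT4 starts after SLOT3 ends, so nothing later overlaps SLOT3 either.
SLOT5 starts after SLOT4 ends, so nothing later overlaps SLOT4 either.
SLOT6 starts after SLOT5 ends.
Every pair is clear; the schedule has no overlaps.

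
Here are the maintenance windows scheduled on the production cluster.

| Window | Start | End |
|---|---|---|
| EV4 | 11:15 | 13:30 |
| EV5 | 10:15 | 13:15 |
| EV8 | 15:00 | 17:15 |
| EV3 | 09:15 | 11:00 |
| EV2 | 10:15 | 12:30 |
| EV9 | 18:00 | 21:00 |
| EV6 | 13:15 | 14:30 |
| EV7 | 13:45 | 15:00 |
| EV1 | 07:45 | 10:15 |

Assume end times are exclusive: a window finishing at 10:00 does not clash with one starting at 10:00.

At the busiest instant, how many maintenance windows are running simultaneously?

3

Sweep the timeline, counting +1 at each start and −1 at each end (ends before starts at a tie):
07:45 start EV1 → 1
09:15 start EV3 → 2
10:15 end EV1 → 1
10:15 start EV2 → 2
10:15 start EV5 → 3
11:00 end EV3 → 2
11:15 start EV4 → 3
12:30 end EV2 → 2
13:15 end EV5 → 1
13:15 start EV6 → 2
13:30 end EV4 → 1
13:45 start EV7 → 2
14:30 end EV6 → 1
15:00 end EV7 → 0
15:00 start EV8 → 1
17:15 end EV8 → 0
18:00 start EV9 → 1
21:00 end EV9 → 0
Peak is 3, at 10:15 (EV2, EV3, EV5).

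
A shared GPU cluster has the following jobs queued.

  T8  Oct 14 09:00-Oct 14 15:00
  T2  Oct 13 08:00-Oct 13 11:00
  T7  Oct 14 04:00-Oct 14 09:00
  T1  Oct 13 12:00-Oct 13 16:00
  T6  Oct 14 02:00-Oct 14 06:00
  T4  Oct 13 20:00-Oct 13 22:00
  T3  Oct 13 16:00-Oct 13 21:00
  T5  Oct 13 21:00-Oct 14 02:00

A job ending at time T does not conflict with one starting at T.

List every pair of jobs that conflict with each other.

T3 & T4, T4 & T5, T6 & T7

Two intervals overlap when each starts before the other ends.
Sorted by start: T2, T1, T3, T4, T5, T6, T7, T8.
T1 starts after T2 ends; T2 is clear from here.
T3 starts exactly when T1 ends (back-to-back, no overlap); T1 is clear from here.
T4 starts before T3 ends → T3 and T4 overlap.
T5 starts exactly when T3 ends (back-to-back, no overlap); T3 is clear from here.
T5 starts before T4 ends → T4 and T5 overlap.
T6 starts after T4 ends; T4 is clear from here.
T6 starts exactly when T5 ends (back-to-back, no overlap); T5 is clear from here.
T7 starts before T6 ends → T6 and T7 overlap.
T8 starts after T6 ends.
T8 starts exactly when T7 ends (back-to-back, no overlap).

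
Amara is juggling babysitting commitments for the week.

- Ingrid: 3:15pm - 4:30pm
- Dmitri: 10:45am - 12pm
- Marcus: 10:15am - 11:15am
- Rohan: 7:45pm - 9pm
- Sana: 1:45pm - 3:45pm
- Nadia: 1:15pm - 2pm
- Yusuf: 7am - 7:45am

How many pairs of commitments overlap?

Check each pair: they overlap iff neither finishes before the other starts.
Sorted by start: Yusuf, Marcus, Dmitri, Nadia, Sana, Ingrid, Rohan.
Marcus starts after Yusuf ends; Yusuf is clear from here.
Dmitri starts before Marcus ends → Marcus and Dmitri overlap.
Nadia starts after Marcus ends; Marcus is clear from here.
Nadia starts after Dmitri ends; Dmitri is clear from here.
Sana starts before Nadia ends → Nadia and Sana overlap.
Ingrid starts after Nadia ends; Nadia is clear from here.
Ingrid starts before Sana ends → Sana and Ingrid overlap.
Rohan starts after Sana ends.
Rohan starts after Ingrid ends.
Overlapping pairs: Dmitri & Marcus, Ingrid & Sana, Nadia & Sana — 3 in total.

3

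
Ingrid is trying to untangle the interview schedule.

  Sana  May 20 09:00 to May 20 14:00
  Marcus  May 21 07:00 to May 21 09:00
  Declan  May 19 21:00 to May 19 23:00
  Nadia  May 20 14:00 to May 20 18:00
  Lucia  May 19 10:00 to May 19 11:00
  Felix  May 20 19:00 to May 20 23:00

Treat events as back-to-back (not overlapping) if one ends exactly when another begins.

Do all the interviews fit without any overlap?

Yes

Sorted by start: Lucia, Declan, Sana, Nadia, Felix, Marcus.
Declan starts after Lucia ends; Lucia is clear from here.
Sana starts after Declan ends; Declan is clear from here.
Nadia starts exactly when Sana ends (back-to-back, no overlap); Sana is clear from here.
Felix starts after Nadia ends; Nadia is clear from here.
Marcus starts after Felix ends.
Every pair is clear; the schedule has no overlaps.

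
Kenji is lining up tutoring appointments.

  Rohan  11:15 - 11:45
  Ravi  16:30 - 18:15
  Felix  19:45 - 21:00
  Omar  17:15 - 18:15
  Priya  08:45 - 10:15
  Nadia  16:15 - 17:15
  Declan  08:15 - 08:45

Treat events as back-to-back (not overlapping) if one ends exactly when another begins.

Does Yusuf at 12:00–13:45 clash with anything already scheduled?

Declan: ends 08:45 at or before Yusuf starts 12:00 → clear.
Priya: ends 10:15 at or before Yusuf starts 12:00 → clear.
Rohan: ends 11:45 at or before Yusuf starts 12:00 → clear.
Nadia: starts 16:15 at or after Yusuf ends 13:45 → clear.
Ravi: starts 16:30 at or after Yusuf ends 13:45 → clear.
Omar: starts 17:15 at or after Yusuf ends 13:45 → clear.
Felix: starts 19:45 at or after Yusuf ends 13:45 → clear.

No — it doesn't clash with anything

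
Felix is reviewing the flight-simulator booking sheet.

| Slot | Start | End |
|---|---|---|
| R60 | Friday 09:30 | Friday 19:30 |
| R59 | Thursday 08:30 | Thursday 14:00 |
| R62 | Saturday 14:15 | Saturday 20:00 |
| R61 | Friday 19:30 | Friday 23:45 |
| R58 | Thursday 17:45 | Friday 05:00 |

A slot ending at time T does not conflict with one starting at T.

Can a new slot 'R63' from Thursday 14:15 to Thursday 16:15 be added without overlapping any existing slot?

Yes — the slot is free

R59: ends Thursday 14:00 at or before R63 starts Thursday 14:15 → clear.
R58: starts Thursday 17:45 at or after R63 ends Thursday 16:15 → clear.
R60: starts Friday 09:30 at or after R63 ends Thursday 16:15 → clear.
R61: starts Friday 19:30 at or after R63 ends Thursday 16:15 → clear.
R62: starts Saturday 14:15 at or after R63 ends Thursday 16:15 → clear.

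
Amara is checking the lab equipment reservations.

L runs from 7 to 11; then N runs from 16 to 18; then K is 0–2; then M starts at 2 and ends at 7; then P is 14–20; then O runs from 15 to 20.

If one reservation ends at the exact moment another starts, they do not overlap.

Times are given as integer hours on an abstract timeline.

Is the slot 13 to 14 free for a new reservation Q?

Yes — the slot is free

K: ends 2 at or before Q starts 13 → clear.
M: ends 7 at or before Q starts 13 → clear.
L: ends 11 at or before Q starts 13 → clear.
P: starts 14 at or after Q ends 14 → clear.
O: starts 15 at or after Q ends 14 → clear.
N: starts 16 at or after Q ends 14 → clear.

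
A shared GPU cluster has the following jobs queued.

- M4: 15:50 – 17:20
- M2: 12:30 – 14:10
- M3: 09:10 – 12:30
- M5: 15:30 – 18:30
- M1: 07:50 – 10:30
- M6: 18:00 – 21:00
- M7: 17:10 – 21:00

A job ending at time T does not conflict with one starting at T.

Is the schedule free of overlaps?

Sorted by start: M1, M3, M2, M5, M4, M7, M6.
M3 starts before M1 ends → M1 and M3 overlap.
That's a conflict, so the schedule is not conflict-free.

No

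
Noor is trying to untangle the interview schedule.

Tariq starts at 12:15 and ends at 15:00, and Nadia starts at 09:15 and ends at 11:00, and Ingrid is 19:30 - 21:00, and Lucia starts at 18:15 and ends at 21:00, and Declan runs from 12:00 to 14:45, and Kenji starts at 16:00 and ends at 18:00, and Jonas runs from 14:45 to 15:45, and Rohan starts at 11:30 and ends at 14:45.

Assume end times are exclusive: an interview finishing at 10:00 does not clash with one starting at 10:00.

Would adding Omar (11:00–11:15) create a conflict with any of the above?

Nadia: ends 11:00 at or before Omar starts 11:00 → clear.
Rohan: starts 11:30 at or after Omar ends 11:15 → clear.
Declan: starts 12:00 at or after Omar ends 11:15 → clear.
Tariq: starts 12:15 at or after Omar ends 11:15 → clear.
Jonas: starts 14:45 at or after Omar ends 11:15 → clear.
Kenji: starts 16:00 at or after Omar ends 11:15 → clear.
Lucia: starts 18:15 at or after Omar ends 11:15 → clear.
Ingrid: starts 19:30 at or after Omar ends 11:15 → clear.

No — it doesn't clash with anything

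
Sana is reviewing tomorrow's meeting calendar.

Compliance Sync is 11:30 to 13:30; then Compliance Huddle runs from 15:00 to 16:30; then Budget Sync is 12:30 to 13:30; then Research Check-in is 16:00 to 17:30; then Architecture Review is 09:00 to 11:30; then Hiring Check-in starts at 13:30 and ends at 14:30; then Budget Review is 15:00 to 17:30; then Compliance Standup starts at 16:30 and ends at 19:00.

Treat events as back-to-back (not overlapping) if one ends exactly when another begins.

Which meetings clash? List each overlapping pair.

Sorted by start: Architecture Review, Compliance Sync, Budget Sync, Hiring Check-in, Budget Review, Compliance Huddle, Research Check-in, Compliance Standup.
Compliance Sync starts exactly when Architecture Review ends (back-to-back, no overlap), so nothing later overlaps Architecture Review either.
Budget Sync starts before Compliance Sync ends → Compliance Sync and Budget Sync overlap.
Hiring Check-in starts exactly when Compliance Sync ends (back-to-back, no overlap), so nothing later overlaps Compliance Sync either.
Hiring Check-in starts exactly when Budget Sync ends (back-to-back, no overlap), so nothing later overlaps Budget Sync either.
Budget Review starts after Hiring Check-in ends, so nothing later overlaps Hiring Check-in either.
Compliance Huddle starts before Budget Review ends → Budget Review and Compliance Huddle overlap.
Research Check-in starts before Budget Review ends → Budget Review and Research Check-in overlap.
Compliance Standup starts before Budget Review ends → Budget Review and Compliance Standup overlap.
Research Check-in starts before Compliance Huddle ends → Compliance Huddle and Research Check-in overlap.
Compliance Standup starts exactly when Compliance Huddle ends (back-to-back, no overlap).
Compliance Standup starts before Research Check-in ends → Research Check-in and Compliance Standup overlap.

Budget Review & Compliance Huddle, Budget Review & Compliance Standup, Budget Review & Research Check-in, Budget Sync & Compliance Sync, Compliance Huddle & Research Check-in, Compliance Standup & Research Check-in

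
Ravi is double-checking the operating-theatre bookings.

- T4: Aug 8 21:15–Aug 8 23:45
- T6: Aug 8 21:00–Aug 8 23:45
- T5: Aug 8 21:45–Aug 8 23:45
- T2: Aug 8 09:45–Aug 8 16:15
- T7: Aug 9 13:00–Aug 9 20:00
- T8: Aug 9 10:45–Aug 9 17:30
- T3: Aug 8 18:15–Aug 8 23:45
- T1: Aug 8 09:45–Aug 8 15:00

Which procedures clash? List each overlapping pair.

Two intervals overlap when each starts before the other ends.
Sorted by start: T1, T2, T3, T6, T4, T5, T8, T7.
T2 starts before T1 ends → T1 and T2 overlap.
T3 starts after T1 ends, so nothing later overlaps T1 either.
T3 starts after T2 ends, so nothing later overlaps T2 either.
T6 starts before T3 ends → T3 and T6 overlap.
T4 starts before T3 ends → T3 and T4 overlap.
T5 starts before T3 ends → T3 and T5 overlap.
T8 starts after T3 ends, so nothing later overlaps T3 either.
T4 starts before T6 ends → T6 and T4 overlap.
T5 starts before T6 ends → T6 and T5 overlap.
T8 starts after T6 ends, so nothing later overlaps T6 either.
T5 starts before T4 ends → T4 and T5 overlap.
T8 starts after T4 ends, so nothing later overlaps T4 either.
T8 starts after T5 ends, so nothing later overlaps T5 either.
T7 starts before T8 ends → T8 and T7 overlap.

T1 & T2, T3 & T4, T3 & T5, T3 & T6, T4 & T5, T4 & T6, T5 & T6, T7 & T8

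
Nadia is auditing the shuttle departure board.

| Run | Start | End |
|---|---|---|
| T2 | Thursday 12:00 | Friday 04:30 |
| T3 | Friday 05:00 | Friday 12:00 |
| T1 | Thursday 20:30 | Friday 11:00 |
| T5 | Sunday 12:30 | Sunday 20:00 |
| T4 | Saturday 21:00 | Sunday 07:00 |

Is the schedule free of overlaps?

Sorted by start: T2, T1, T3, T4, T5.
T1 starts before T2 ends → T2 and T1 overlap.
That's a conflict, so the schedule is not conflict-free.

No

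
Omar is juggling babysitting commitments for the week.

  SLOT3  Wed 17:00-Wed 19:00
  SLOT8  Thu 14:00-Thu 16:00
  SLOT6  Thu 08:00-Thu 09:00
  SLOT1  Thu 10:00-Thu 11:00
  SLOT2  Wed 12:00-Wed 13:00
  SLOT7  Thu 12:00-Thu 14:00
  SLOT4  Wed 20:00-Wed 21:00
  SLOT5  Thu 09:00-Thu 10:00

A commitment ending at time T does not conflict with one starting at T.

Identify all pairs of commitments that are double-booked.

no conflicts

Two intervals overlap when each starts before the other ends.
Sorted by start: SLOT2, SLOT3, SLOT4, SLOT6, SLOT5, SLOT1, SLOT7, SLOT8.
SLOT3 starts after SLOT2 ends, so SLOT2 has no further overlaps.
SLOT4 starts after SLOT3 ends, so SLOT3 has no further overlaps.
SLOT6 starts after SLOT4 ends, so SLOT4 has no further overlaps.
SLOT5 starts exactly when SLOT6 ends (back-to-back, no overlap), so SLOT6 has no further overlaps.
SLOT1 starts exactly when SLOT5 ends (back-to-back, no overlap), so SLOT5 has no further overlaps.
SLOT7 starts after SLOT1 ends, so SLOT1 has no further overlaps.
SLOT8 starts exactly when SLOT7 ends (back-to-back, no overlap).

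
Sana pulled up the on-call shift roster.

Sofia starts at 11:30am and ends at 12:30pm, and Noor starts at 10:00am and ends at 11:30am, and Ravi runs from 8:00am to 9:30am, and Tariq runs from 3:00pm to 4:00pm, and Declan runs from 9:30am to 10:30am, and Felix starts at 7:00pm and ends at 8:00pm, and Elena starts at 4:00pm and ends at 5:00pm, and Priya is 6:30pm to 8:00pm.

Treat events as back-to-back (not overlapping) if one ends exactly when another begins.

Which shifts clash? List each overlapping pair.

Declan & Noor, Felix & Priya

Two intervals overlap when each starts before the other ends.
Sorted by start: Ravi, Declan, Noor, Sofia, Tariq, Elena, Priya, Felix.
Declan starts exactly when Ravi ends (back-to-back, no overlap); Ravi is clear from here.
Noor starts before Declan ends → Declan and Noor overlap.
Sofia starts after Declan ends; Declan is clear from here.
Sofia starts exactly when Noor ends (back-to-back, no overlap); Noor is clear from here.
Tariq starts after Sofia ends; Sofia is clear from here.
Elena starts exactly when Tariq ends (back-to-back, no overlap); Tariq is clear from here.
Priya starts after Elena ends; Elena is clear from here.
Felix starts before Priya ends → Priya and Felix overlap.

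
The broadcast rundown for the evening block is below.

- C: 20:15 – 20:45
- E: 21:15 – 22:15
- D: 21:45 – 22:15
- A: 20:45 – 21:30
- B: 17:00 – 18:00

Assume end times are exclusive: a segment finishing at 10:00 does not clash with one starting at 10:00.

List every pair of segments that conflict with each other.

Check each pair: they overlap iff neither finishes before the other starts.
Sorted by start: B, C, A, E, D.
C starts after B ends — done with B.
A starts exactly when C ends (back-to-back, no overlap) — done with C.
E starts before A ends → A and E overlap.
D starts after A ends.
D starts before E ends → E and D overlap.

A & E, D & E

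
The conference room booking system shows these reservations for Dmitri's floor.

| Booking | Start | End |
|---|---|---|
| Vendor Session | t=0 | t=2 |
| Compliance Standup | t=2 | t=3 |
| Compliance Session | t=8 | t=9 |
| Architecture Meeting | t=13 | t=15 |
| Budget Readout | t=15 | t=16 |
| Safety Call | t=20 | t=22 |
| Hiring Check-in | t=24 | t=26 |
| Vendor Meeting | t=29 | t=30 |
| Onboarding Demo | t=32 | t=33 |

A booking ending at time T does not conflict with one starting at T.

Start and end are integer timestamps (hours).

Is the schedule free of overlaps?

Yes

Sorted by start: Vendor Session, Compliance Standup, Compliance Session, Architecture Meeting, Budget Readout, Safety Call, Hiring Check-in, Vendor Meeting, Onboarding Demo.
Compliance Standup starts exactly when Vendor Session ends (back-to-back, no overlap), so nothing later overlaps Vendor Session either.
Compliance Session starts after Compliance Standup ends, so nothing later overlaps Compliance Standup either.
Architecture Meeting starts after Compliance Session ends, so nothing later overlaps Compliance Session either.
Budget Readout starts exactly when Architecture Meeting ends (back-to-back, no overlap), so nothing later overlaps Architecture Meeting either.
Safety Call starts after Budget Readout ends, so nothing later overlaps Budget Readout either.
Hiring Check-in starts after Safety Call ends, so nothing later overlaps Safety Call either.
Vendor Meeting starts after Hiring Check-in ends, so nothing later overlaps Hiring Check-in either.
Onboarding Demo starts after Vendor Meeting ends.
Every pair is clear; the schedule has no overlaps.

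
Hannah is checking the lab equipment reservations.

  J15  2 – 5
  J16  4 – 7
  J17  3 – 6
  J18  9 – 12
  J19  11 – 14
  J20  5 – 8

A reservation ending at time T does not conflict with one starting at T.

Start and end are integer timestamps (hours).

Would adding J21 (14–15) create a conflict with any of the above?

No — it doesn't clash with anything

J15: ends 5 at or before J21 starts 14 → clear.
J17: ends 6 at or before J21 starts 14 → clear.
J16: ends 7 at or before J21 starts 14 → clear.
J20: ends 8 at or before J21 starts 14 → clear.
J18: ends 12 at or before J21 starts 14 → clear.
J19: ends 14 at or before J21 starts 14 → clear.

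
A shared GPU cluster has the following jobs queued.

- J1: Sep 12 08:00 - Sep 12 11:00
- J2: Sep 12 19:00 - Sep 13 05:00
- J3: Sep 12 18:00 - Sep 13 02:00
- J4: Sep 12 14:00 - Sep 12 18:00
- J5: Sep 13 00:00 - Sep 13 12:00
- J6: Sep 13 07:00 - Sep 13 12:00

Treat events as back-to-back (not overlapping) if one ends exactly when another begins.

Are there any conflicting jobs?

Two intervals overlap when each starts before the other ends.
Sorted by start: J1, J4, J3, J2, J5, J6.
J4 starts after J1 ends — done with J1.
J3 starts exactly when J4 ends (back-to-back, no overlap) — done with J4.
J2 starts before J3 ends → J3 and J2 overlap.
That's a conflict, so the schedule is not conflict-free.

Yes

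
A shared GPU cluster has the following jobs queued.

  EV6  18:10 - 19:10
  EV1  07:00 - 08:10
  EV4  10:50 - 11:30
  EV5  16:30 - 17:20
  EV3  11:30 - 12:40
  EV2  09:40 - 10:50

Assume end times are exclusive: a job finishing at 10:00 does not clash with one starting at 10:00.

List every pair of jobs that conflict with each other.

none

Sorted by start: EV1, EV2, EV4, EV3, EV5, EV6.
EV2 starts after EV1 ends, so EV1 has no further overlaps.
EV4 starts exactly when EV2 ends (back-to-back, no overlap), so EV2 has no further overlaps.
EV3 starts exactly when EV4 ends (back-to-back, no overlap), so EV4 has no further overlaps.
EV5 starts after EV3 ends, so EV3 has no further overlaps.
EV6 starts after EV5 ends.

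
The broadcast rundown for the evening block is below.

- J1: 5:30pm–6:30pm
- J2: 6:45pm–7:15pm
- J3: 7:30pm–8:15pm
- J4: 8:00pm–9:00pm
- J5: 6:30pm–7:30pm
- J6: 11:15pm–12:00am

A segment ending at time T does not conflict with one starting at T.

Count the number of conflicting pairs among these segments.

Two intervals overlap when each starts before the other ends.
Sorted by start: J1, J5, J2, J3, J4, J6.
J5 starts exactly when J1 ends (back-to-back, no overlap), so J1 has no further overlaps.
J2 starts before J5 ends → J5 and J2 overlap.
J3 starts exactly when J5 ends (back-to-back, no overlap), so J5 has no further overlaps.
J3 starts after J2 ends, so J2 has no further overlaps.
J4 starts before J3 ends → J3 and J4 overlap.
J6 starts after J3 ends.
J6 starts after J4 ends.
Overlapping pairs: J2 & J5, J3 & J4 — 2 in total.

2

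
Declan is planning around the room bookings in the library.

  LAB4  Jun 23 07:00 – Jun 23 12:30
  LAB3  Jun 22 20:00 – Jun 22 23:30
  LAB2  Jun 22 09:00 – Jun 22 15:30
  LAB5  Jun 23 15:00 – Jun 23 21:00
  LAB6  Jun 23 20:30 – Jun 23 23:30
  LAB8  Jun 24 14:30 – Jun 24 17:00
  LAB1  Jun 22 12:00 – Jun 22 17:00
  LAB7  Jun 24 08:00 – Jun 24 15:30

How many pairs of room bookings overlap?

3

Check each pair: they overlap iff neither finishes before the other starts.
Sorted by start: LAB2, LAB1, LAB3, LAB4, LAB5, LAB6, LAB7, LAB8.
LAB1 starts before LAB2 ends → LAB2 and LAB1 overlap.
LAB3 starts after LAB2 ends; LAB2 is clear from here.
LAB3 starts after LAB1 ends; LAB1 is clear from here.
LAB4 starts after LAB3 ends; LAB3 is clear from here.
LAB5 starts after LAB4 ends; LAB4 is clear from here.
LAB6 starts before LAB5 ends → LAB5 and LAB6 overlap.
LAB7 starts after LAB5 ends; LAB5 is clear from here.
LAB7 starts after LAB6 ends; LAB6 is clear from here.
LAB8 starts before LAB7 ends → LAB7 and LAB8 overlap.
Overlapping pairs: LAB1 & LAB2, LAB5 & LAB6, LAB7 & LAB8 — 3 in total.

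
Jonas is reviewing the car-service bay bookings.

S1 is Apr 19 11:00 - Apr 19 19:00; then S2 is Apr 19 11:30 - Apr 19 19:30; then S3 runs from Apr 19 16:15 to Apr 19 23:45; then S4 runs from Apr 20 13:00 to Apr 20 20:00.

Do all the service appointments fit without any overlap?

No

Sorted by start: S1, S2, S3, S4.
S2 starts before S1 ends → S1 and S2 overlap.
That's a conflict, so the schedule is not conflict-free.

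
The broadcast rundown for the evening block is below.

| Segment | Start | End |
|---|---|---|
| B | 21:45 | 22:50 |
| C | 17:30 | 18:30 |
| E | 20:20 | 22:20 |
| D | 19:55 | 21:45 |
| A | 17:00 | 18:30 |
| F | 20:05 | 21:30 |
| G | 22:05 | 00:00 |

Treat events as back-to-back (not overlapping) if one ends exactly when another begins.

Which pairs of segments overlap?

A & C, B & E, B & G, D & E, D & F, E & F, E & G

Sorted by start: A, C, D, F, E, B, G.
C starts before A ends → A and C overlap.
D starts after A ends, so A has no further overlaps.
D starts after C ends, so C has no further overlaps.
F starts before D ends → D and F overlap.
E starts before D ends → D and E overlap.
B starts exactly when D ends (back-to-back, no overlap), so D has no further overlaps.
E starts before F ends → F and E overlap.
B starts after F ends, so F has no further overlaps.
B starts before E ends → E and B overlap.
G starts before E ends → E and G overlap.
G starts before B ends → B and G overlap.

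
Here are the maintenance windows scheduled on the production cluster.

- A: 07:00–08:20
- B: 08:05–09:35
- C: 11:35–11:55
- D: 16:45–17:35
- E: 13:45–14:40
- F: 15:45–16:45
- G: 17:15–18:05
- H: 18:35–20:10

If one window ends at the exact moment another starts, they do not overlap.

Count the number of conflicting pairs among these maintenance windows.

Sorted by start: A, B, C, E, F, D, G, H.
B starts before A ends → A and B overlap.
C starts after A ends; A is clear from here.
C starts after B ends; B is clear from here.
E starts after C ends; C is clear from here.
F starts after E ends; E is clear from here.
D starts exactly when F ends (back-to-back, no overlap); F is clear from here.
G starts before D ends → D and G overlap.
H starts after D ends.
H starts after G ends.
Overlapping pairs: A & B, D & G — 2 in total.

2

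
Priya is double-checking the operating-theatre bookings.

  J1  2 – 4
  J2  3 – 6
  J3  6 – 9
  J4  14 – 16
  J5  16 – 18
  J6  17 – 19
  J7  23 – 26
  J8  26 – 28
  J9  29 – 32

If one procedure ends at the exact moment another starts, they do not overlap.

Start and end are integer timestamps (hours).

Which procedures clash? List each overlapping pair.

J1 & J2, J5 & J6

Check each pair: they overlap iff neither finishes before the other starts.
Sorted by start: J1, J2, J3, J4, J5, J6, J7, J8, J9.
J2 starts before J1 ends → J1 and J2 overlap.
J3 starts after J1 ends, so nothing later overlaps J1 either.
J3 starts exactly when J2 ends (back-to-back, no overlap), so nothing later overlaps J2 either.
J4 starts after J3 ends, so nothing later overlaps J3 either.
J5 starts exactly when J4 ends (back-to-back, no overlap), so nothing later overlaps J4 either.
J6 starts before J5 ends → J5 and J6 overlap.
J7 starts after J5 ends, so nothing later overlaps J5 either.
J7 starts after J6 ends, so nothing later overlaps J6 either.
J8 starts exactly when J7 ends (back-to-back, no overlap), so nothing later overlaps J7 either.
J9 starts after J8 ends.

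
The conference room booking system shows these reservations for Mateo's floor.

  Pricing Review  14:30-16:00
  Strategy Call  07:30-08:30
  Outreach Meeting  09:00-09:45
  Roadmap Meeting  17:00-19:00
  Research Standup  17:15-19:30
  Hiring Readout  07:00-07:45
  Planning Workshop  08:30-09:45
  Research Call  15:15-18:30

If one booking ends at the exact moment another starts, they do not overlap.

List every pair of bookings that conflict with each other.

Sorted by start: Hiring Readout, Strategy Call, Planning Workshop, Outreach Meeting, Pricing Review, Research Call, Roadmap Meeting, Research Standup.
Strategy Call starts before Hiring Readout ends → Hiring Readout and Strategy Call overlap.
Planning Workshop starts after Hiring Readout ends — done with Hiring Readout.
Planning Workshop starts exactly when Strategy Call ends (back-to-back, no overlap) — done with Strategy Call.
Outreach Meeting starts before Planning Workshop ends → Planning Workshop and Outreach Meeting overlap.
Pricing Review starts after Planning Workshop ends — done with Planning Workshop.
Pricing Review starts after Outreach Meeting ends — done with Outreach Meeting.
Research Call starts before Pricing Review ends → Pricing Review and Research Call overlap.
Roadmap Meeting starts after Pricing Review ends — done with Pricing Review.
Roadmap Meeting starts before Research Call ends → Research Call and Roadmap Meeting overlap.
Research Standup starts before Research Call ends → Research Call and Research Standup overlap.
Research Standup starts before Roadmap Meeting ends → Roadmap Meeting and Research Standup overlap.

Hiring Readout & Strategy Call, Outreach Meeting & Planning Workshop, Pricing Review & Research Call, Research Call & Research Standup, Research Call & Roadmap Meeting, Research Standup & Roadmap Meeting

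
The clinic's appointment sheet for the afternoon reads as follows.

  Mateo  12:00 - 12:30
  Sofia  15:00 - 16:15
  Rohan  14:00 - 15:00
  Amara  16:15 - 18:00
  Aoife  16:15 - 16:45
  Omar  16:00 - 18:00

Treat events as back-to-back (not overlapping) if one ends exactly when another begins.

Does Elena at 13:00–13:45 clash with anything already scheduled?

Mateo: ends 12:30 at or before Elena starts 13:00 → clear.
Rohan: starts 14:00 at or after Elena ends 13:45 → clear.
Sofia: starts 15:00 at or after Elena ends 13:45 → clear.
Omar: starts 16:00 at or after Elena ends 13:45 → clear.
Amara: starts 16:15 at or after Elena ends 13:45 → clear.
Aoife: starts 16:15 at or after Elena ends 13:45 → clear.

No — it doesn't clash with anything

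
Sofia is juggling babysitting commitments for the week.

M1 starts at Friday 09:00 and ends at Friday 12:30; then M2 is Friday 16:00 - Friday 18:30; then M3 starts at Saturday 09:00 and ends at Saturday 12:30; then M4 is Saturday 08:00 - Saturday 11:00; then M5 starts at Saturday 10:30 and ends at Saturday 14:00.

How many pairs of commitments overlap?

3

Check each pair: they overlap iff neither finishes before the other starts.
Sorted by start: M1, M2, M4, M3, M5.
M2 starts after M1 ends, so M1 has no further overlaps.
M4 starts after M2 ends, so M2 has no further overlaps.
M3 starts before M4 ends → M4 and M3 overlap.
M5 starts before M4 ends → M4 and M5 overlap.
M5 starts before M3 ends → M3 and M5 overlap.
Overlapping pairs: M3 & M4, M3 & M5, M4 & M5 — 3 in total.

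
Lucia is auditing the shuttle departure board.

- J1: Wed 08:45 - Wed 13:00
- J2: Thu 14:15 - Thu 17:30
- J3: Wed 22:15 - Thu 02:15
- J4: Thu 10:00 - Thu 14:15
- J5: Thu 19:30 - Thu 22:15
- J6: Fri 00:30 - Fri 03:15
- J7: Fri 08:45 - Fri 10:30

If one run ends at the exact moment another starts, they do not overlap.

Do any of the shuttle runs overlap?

Sorted by start: J1, J3, J4, J2, J5, J6, J7.
J3 starts after J1 ends; J1 is clear from here.
J4 starts after J3 ends; J3 is clear from here.
J2 starts exactly when J4 ends (back-to-back, no overlap); J4 is clear from here.
J5 starts after J2 ends; J2 is clear from here.
J6 starts after J5 ends; J5 is clear from here.
J7 starts after J6 ends.
Every pair is clear; the schedule has no overlaps.

No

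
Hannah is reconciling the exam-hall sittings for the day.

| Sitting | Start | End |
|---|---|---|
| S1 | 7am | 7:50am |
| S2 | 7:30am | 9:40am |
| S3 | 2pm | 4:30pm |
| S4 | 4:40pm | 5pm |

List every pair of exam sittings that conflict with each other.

S1 & S2

Sorted by start: S1, S2, S3, S4.
S2 starts before S1 ends → S1 and S2 overlap.
S3 starts after S1 ends, so nothing later overlaps S1 either.
S3 starts after S2 ends, so nothing later overlaps S2 either.
S4 starts after S3 ends.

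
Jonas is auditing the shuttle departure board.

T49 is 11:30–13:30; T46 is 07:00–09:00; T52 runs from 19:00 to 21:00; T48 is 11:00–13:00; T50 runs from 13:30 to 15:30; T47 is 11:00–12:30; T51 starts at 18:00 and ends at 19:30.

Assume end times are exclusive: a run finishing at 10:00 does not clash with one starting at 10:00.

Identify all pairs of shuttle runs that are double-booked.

Two intervals overlap when each starts before the other ends.
Sorted by start: T46, T47, T48, T49, T50, T51, T52.
T47 starts after T46 ends — done with T46.
T48 starts before T47 ends → T47 and T48 overlap.
T49 starts before T47 ends → T47 and T49 overlap.
T50 starts after T47 ends — done with T47.
T49 starts before T48 ends → T48 and T49 overlap.
T50 starts after T48 ends — done with T48.
T50 starts exactly when T49 ends (back-to-back, no overlap) — done with T49.
T51 starts after T50 ends — done with T50.
T52 starts before T51 ends → T51 and T52 overlap.

T47 & T48, T47 & T49, T48 & T49, T51 & T52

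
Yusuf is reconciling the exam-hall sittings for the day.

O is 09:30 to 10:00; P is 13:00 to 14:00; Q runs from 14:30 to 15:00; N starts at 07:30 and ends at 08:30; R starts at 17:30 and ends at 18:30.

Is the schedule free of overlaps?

Check each pair: they overlap iff neither finishes before the other starts.
Sorted by start: N, O, P, Q, R.
O starts after N ends, so N has no further overlaps.
P starts after O ends, so O has no further overlaps.
Q starts after P ends, so P has no further overlaps.
R starts after Q ends.
Every pair is clear; the schedule has no overlaps.

Yes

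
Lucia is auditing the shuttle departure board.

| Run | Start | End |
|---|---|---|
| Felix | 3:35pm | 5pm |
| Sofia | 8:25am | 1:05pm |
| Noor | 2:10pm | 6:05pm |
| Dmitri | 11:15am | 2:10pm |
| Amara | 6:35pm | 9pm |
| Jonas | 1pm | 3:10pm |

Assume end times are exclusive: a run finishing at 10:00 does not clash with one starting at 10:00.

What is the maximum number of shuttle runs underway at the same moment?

3

Sweep the timeline, counting +1 at each start and −1 at each end (ends before starts at a tie):
8:25am start Sofia → 1
11:15am start Dmitri → 2
1pm start Jonas → 3
1:05pm end Sofia → 2
2:10pm end Dmitri → 1
2:10pm start Noor → 2
3:10pm end Jonas → 1
3:35pm start Felix → 2
5pm end Felix → 1
6:05pm end Noor → 0
6:35pm start Amara → 1
9pm end Amara → 0
Peak is 3, at 1pm (Dmitri, Jonas, Sofia).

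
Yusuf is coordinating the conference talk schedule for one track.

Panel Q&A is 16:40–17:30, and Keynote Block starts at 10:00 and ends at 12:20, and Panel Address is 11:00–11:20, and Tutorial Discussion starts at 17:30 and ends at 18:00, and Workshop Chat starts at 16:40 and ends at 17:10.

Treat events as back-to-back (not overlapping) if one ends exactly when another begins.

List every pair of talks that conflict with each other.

Keynote Block & Panel Address, Panel Q&A & Workshop Chat

Two intervals overlap when each starts before the other ends.
Sorted by start: Keynote Block, Panel Address, Workshop Chat, Panel Q&A, Tutorial Discussion.
Panel Address starts before Keynote Block ends → Keynote Block and Panel Address overlap.
Workshop Chat starts after Keynote Block ends, so nothing later overlaps Keynote Block either.
Workshop Chat starts after Panel Address ends, so nothing later overlaps Panel Address either.
Panel Q&A starts before Workshop Chat ends → Workshop Chat and Panel Q&A overlap.
Tutorial Discussion starts after Workshop Chat ends.
Tutorial Discussion starts exactly when Panel Q&A ends (back-to-back, no overlap).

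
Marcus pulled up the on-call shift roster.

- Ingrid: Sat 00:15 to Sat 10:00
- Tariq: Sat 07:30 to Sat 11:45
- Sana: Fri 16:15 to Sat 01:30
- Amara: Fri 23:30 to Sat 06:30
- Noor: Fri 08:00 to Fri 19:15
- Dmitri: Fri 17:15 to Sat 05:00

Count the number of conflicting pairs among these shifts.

9

Sorted by start: Noor, Sana, Dmitri, Amara, Ingrid, Tariq.
Sana starts before Noor ends → Noor and Sana overlap.
Dmitri starts before Noor ends → Noor and Dmitri overlap.
Amara starts after Noor ends, so nothing later overlaps Noor either.
Dmitri starts before Sana ends → Sana and Dmitri overlap.
Amara starts before Sana ends → Sana and Amara overlap.
Ingrid starts before Sana ends → Sana and Ingrid overlap.
Tariq starts after Sana ends.
Amara starts before Dmitri ends → Dmitri and Amara overlap.
Ingrid starts before Dmitri ends → Dmitri and Ingrid overlap.
Tariq starts after Dmitri ends.
Ingrid starts before Amara ends → Amara and Ingrid overlap.
Tariq starts after Amara ends.
Tariq starts before Ingrid ends → Ingrid and Tariq overlap.
Overlapping pairs: Amara & Dmitri, Amara & Ingrid, Amara & Sana, Dmitri & Ingrid, Dmitri & Noor, Dmitri & Sana, Ingrid & Sana, Ingrid & Tariq, Noor & Sana — 9 in total.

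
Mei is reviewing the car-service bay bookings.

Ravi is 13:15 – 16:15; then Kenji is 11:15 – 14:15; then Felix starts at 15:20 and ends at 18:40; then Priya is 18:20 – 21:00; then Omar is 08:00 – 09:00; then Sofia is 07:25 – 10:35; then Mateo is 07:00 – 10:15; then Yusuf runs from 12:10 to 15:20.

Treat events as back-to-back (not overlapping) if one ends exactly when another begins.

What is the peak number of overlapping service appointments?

3

Sort all start/end points and keep a running count:
07:00 start Mateo → 1
07:25 start Sofia → 2
08:00 start Omar → 3
09:00 end Omar → 2
10:15 end Mateo → 1
10:35 end Sofia → 0
11:15 start Kenji → 1
12:10 start Yusuf → 2
13:15 start Ravi → 3
14:15 end Kenji → 2
15:20 end Yusuf → 1
15:20 start Felix → 2
16:15 end Ravi → 1
18:20 start Priya → 2
18:40 end Felix → 1
21:00 end Priya → 0
Peak is 3, at 08:00 (Mateo, Omar, Sofia).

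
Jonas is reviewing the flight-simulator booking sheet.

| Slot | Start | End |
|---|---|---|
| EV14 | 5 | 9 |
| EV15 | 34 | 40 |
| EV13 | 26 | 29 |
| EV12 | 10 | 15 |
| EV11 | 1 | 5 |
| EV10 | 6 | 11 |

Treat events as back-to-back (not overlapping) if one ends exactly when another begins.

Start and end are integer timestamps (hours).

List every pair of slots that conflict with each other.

EV10 & EV12, EV10 & EV14

Sorted by start: EV11, EV14, EV10, EV12, EV13, EV15.
EV14 starts exactly when EV11 ends (back-to-back, no overlap) — done with EV11.
EV10 starts before EV14 ends → EV14 and EV10 overlap.
EV12 starts after EV14 ends — done with EV14.
EV12 starts before EV10 ends → EV10 and EV12 overlap.
EV13 starts after EV10 ends — done with EV10.
EV13 starts after EV12 ends — done with EV12.
EV15 starts after EV13 ends.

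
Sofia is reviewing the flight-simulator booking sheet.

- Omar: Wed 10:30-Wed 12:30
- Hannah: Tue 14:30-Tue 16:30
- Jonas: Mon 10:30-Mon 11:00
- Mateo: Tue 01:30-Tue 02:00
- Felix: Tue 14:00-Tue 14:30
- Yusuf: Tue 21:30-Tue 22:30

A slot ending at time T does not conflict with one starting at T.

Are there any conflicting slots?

Sorted by start: Jonas, Mateo, Felix, Hannah, Yusuf, Omar.
Mateo starts after Jonas ends, so nothing later overlaps Jonas either.
Felix starts after Mateo ends, so nothing later overlaps Mateo either.
Hannah starts exactly when Felix ends (back-to-back, no overlap), so nothing later overlaps Felix either.
Yusuf starts after Hannah ends, so nothing later overlaps Hannah either.
Omar starts after Yusuf ends.
Every pair is clear; the schedule has no overlaps.

No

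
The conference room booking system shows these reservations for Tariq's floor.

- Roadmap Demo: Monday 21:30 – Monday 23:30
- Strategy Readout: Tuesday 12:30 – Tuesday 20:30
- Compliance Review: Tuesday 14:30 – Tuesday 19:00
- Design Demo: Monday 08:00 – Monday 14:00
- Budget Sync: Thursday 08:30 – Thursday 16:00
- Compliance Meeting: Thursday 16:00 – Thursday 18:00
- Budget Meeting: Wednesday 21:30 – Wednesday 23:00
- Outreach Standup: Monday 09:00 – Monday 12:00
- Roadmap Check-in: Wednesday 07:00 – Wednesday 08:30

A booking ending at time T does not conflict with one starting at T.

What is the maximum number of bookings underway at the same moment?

Sort all start/end points and keep a running count:
Monday 08:00 start Design Demo → 1
Monday 09:00 start Outreach Standup → 2
Monday 12:00 end Outreach Standup → 1
Monday 14:00 end Design Demo → 0
Monday 21:30 start Roadmap Demo → 1
Monday 23:30 end Roadmap Demo → 0
Tuesday 12:30 start Strategy Readout → 1
Tuesday 14:30 start Compliance Review → 2
Tuesday 19:00 end Compliance Review → 1
Tuesday 20:30 end Strategy Readout → 0
Wednesday 07:00 start Roadmap Check-in → 1
Wednesday 08:30 end Roadmap Check-in → 0
Wednesday 21:30 start Budget Meeting → 1
Wednesday 23:00 end Budget Meeting → 0
Thursday 08:30 start Budget Sync → 1
Thursday 16:00 end Budget Sync → 0
Thursday 16:00 start Compliance Meeting → 1
Thursday 18:00 end Compliance Meeting → 0
Peak is 2, at Monday 09:00 (Design Demo, Outreach Standup).

2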